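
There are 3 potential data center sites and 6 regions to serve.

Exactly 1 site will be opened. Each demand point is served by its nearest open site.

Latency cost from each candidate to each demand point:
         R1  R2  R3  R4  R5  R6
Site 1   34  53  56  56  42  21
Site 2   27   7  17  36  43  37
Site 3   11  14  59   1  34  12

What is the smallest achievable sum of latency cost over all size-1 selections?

131

Open {Site 3}.
  R1→Site 3 11, R2→Site 3 14, R3→Site 3 59, R4→Site 3 1, R5→Site 3 34, R6→Site 3 12  ⇒ total 131.
Compare {Site 2}: total 167.
Compare {Site 1}: total 262.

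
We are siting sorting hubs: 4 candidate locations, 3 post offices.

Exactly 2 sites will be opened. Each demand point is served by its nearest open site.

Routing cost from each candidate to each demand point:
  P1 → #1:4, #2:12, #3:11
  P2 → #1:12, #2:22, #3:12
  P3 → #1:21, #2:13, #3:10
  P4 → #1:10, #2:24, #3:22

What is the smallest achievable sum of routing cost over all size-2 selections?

Open {P1, P3}.
  #1→P1 4, #2→P1 12, #3→P3 10  ⇒ total 26.
Compare {P1, P2}: total 27.
Compare {P1, P4}: total 27.
No size-2 selection does better; minimum is 26.

26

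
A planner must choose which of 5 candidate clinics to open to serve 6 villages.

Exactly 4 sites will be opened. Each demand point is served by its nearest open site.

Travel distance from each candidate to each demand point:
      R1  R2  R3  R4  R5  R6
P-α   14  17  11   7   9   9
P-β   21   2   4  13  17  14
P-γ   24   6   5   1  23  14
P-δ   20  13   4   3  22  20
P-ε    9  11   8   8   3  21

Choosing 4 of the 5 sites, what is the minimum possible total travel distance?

28

Open {P-α, P-β, P-γ, P-ε}.
  R1→P-ε 9, R2→P-β 2, R3→P-β 4, R4→P-γ 1, R5→P-ε 3, R6→P-α 9  ⇒ total 28.
Compare {P-α, P-β, P-δ, P-ε}: total 30.
Compare {P-α, P-γ, P-δ, P-ε}: total 32.
No size-4 selection does better; minimum is 28.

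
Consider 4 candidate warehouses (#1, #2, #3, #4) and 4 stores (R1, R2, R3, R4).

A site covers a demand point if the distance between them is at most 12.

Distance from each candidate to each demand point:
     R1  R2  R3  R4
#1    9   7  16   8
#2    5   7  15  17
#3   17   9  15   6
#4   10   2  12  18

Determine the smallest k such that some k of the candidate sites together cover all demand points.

Coverage sets (demand points within 12 of each site):
  #1: {R1, R2, R4}
  #2: {R1, R2}
  #3: {R2, R4}
  #4: {R1, R2, R3}
No single site covers all 4 demand points.
But {#1, #4} covers everything, so the minimum is 2.

2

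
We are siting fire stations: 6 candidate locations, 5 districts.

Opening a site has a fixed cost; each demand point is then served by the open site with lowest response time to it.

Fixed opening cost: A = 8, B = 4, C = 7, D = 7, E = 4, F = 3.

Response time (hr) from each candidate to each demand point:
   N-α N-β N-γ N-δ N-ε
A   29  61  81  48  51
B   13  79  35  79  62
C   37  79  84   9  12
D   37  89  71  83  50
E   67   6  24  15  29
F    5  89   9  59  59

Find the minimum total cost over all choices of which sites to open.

55

Open {C, E, F}: assign each demand point to its cheapest open site.
  N-α→F 5, N-β→E 6, N-γ→F 9, N-δ→C 9, N-ε→C 12
  response time 41, fixed 14 → total 55.
Compare {B, C, E, F}: response time 41 + fixed 18 = 59.
Compare {C, D, E, F}: response time 41 + fixed 21 = 62.
Compare {A, C, E, F}: response time 41 + fixed 22 = 63.
All other subsets cost ≥ 59. Minimum total cost: 55.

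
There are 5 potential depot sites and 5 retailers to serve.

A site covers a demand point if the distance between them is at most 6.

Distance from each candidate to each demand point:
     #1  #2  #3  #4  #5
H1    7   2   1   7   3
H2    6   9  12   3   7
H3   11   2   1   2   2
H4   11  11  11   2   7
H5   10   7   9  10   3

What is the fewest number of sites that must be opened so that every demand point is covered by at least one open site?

2

Coverage sets (demand points within 6 of each site):
  H1: {#2, #3, #5}
  H2: {#1, #4}
  H3: {#2, #3, #4, #5}
  H4: {#4}
  H5: {#5}
No single site covers all 5 demand points.
But {H1, H2} covers everything, so the minimum is 2.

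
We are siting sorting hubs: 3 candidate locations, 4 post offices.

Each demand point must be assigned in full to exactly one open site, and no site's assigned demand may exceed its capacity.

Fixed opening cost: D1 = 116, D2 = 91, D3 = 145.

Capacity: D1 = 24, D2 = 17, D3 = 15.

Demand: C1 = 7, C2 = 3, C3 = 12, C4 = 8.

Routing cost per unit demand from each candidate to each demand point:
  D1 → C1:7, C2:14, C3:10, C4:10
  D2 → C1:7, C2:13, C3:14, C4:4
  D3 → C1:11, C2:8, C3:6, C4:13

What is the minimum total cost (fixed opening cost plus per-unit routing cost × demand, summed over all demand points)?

413

Open {D2, D3}; cheapest assignment that respects the capacities:
  D2 (cap 17, load 15): C1, C4 — cost 7×7 + 8×4 = 81
  D3 (cap 15, load 15): C2, C3 — cost 3×8 + 12×6 = 96
  Shipping 177, fixed 236 → total 413.
  Any other capacity-feasible assignment to {D2, D3} ships for at least 177.
Compare {D1, D2}: its best feasible assignment gives total 447.
Compare {D1, D3}: its best feasible assignment gives total 486.
Every other set of open sites that can feasibly serve all demand totals ≥ 447 even under its best assignment. Minimum: 413.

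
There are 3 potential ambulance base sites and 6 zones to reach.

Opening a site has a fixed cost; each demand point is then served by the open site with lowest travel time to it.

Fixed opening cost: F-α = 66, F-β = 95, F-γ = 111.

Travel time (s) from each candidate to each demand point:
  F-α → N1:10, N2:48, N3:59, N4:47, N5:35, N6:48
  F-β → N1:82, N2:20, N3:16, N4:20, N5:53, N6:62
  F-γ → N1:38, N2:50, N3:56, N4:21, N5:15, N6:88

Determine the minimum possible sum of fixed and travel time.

310

Open {F-α, F-β}: assign each demand point to its cheapest open site.
  N1→F-α 10, N2→F-β 20, N3→F-β 16, N4→F-β 20, N5→F-α 35, N6→F-α 48
  travel time 149, fixed 161 → total 310.
Compare {F-α}: travel time 247 + fixed 66 = 313.
Compare {F-β}: travel time 253 + fixed 95 = 348.
Compare {F-α, F-γ}: travel time 198 + fixed 177 = 375.
All other subsets cost ≥ 313. Minimum total cost: 310.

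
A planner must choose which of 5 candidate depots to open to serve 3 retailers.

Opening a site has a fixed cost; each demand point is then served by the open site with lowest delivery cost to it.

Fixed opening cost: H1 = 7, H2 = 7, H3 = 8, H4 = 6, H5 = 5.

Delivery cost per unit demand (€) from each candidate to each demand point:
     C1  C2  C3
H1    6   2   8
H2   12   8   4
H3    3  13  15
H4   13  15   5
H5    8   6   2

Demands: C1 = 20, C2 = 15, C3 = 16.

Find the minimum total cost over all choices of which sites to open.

Open {H1, H3, H5}: assign each demand point to its cheapest open site.
  C1→H3 20×3=60, C2→H1 15×2=30, C3→H5 16×2=32
  delivery cost 122, fixed 20 → total 142.
Compare {H1, H3, H4, H5}: delivery cost 122 + fixed 26 = 148.
Compare {H1, H2, H3, H5}: delivery cost 122 + fixed 27 = 149.
Compare {H1, H2, H3, H4, H5}: delivery cost 122 + fixed 33 = 155.
All other subsets cost ≥ 148. Minimum total cost: 142.

142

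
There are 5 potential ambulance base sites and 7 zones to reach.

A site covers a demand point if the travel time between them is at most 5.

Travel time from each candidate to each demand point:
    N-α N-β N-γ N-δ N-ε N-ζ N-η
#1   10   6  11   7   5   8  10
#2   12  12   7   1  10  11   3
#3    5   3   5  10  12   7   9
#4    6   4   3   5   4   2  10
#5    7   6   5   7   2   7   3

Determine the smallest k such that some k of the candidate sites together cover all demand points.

Coverage sets (demand points within 5 of each site):
  #1: {N-ε}
  #2: {N-δ, N-η}
  #3: {N-α, N-β, N-γ}
  #4: {N-β, N-γ, N-δ, N-ε, N-ζ}
  #5: {N-γ, N-ε, N-η}
No 2 sites suffice: every size-2 union leaves at least one demand point uncovered.
But {#2, #3, #4} covers everything, so the minimum is 3.

3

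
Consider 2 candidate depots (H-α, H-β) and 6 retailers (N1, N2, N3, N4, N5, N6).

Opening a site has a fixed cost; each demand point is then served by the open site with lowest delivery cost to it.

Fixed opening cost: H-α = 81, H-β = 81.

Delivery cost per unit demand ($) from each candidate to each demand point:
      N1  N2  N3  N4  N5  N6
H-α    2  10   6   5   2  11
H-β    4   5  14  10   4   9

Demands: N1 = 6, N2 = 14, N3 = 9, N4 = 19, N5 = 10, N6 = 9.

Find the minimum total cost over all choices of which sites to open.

494

Open {H-α, H-β}: assign each demand point to its cheapest open site.
  N1→H-α 6×2=12, N2→H-β 14×5=70, N3→H-α 9×6=54, N4→H-α 19×5=95, N5→H-α 10×2=20, N6→H-β 9×9=81
  delivery cost 332, fixed 162 → total 494.
Compare {H-α}: delivery cost 420 + fixed 81 = 501.
Compare {H-β}: delivery cost 531 + fixed 81 = 612.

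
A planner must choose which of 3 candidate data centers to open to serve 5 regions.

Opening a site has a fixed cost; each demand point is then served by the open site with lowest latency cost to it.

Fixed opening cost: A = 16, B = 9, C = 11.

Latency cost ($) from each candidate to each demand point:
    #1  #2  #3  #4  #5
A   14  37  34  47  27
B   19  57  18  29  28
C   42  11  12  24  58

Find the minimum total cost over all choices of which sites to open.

114

Open {B, C}: assign each demand point to its cheapest open site.
  #1→B 19, #2→C 11, #3→C 12, #4→C 24, #5→B 28
  latency cost 94, fixed 20 → total 114.
Compare {A, C}: latency cost 88 + fixed 27 = 115.
Compare {A, B, C}: latency cost 88 + fixed 36 = 124.
Compare {A, B}: latency cost 125 + fixed 25 = 150.
All other subsets cost ≥ 115. Minimum total cost: 114.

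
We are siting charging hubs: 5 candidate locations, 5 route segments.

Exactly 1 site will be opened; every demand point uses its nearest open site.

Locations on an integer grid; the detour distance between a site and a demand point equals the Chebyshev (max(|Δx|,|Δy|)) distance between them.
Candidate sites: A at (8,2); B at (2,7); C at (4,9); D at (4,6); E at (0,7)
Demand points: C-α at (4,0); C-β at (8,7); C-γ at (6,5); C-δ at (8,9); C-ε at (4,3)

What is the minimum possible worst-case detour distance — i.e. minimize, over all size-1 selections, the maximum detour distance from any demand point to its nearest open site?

Open {D}.
  Farthest demand point is C-α at detour distance 6 (to D); all others are ≤ 6.
With {A} the worst case is 7.
With {B} the worst case is 7.
No size-1 selection achieves below 6.

6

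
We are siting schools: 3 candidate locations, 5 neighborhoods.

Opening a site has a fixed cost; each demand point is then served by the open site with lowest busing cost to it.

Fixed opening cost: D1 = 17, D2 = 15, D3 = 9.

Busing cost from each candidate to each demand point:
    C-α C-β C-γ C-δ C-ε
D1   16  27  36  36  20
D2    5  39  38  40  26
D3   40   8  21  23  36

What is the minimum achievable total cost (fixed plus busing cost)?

Open {D2, D3}: assign each demand point to its cheapest open site.
  C-α→D2 5, C-β→D3 8, C-γ→D3 21, C-δ→D3 23, C-ε→D2 26
  busing cost 83, fixed 24 → total 107.
Compare {D1, D3}: busing cost 88 + fixed 26 = 114.
Compare {D1, D2, D3}: busing cost 77 + fixed 41 = 118.
Compare {D3}: busing cost 128 + fixed 9 = 137.
All other subsets cost ≥ 114. Minimum total cost: 107.

107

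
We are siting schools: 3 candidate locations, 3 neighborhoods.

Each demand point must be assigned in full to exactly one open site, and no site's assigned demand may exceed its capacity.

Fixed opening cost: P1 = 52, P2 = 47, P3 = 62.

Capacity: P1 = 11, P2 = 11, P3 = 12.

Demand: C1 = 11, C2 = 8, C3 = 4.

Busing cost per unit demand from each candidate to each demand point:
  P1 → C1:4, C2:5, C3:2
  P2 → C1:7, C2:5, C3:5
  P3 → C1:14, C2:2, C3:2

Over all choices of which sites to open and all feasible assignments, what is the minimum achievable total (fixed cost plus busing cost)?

Open {P1, P3}; cheapest assignment that respects the capacities:
  P1 (cap 11, load 11): C1 — cost 11×4 = 44
  P3 (cap 12, load 12): C2, C3 — cost 8×2 + 4×2 = 24
  Shipping 68, fixed 114 → total 182.
  Any other capacity-feasible assignment to {P1, P3} ships for at least 68.
Compare {P2, P3}: its best feasible assignment gives total 210.
Compare {P1, P2, P3}: its best feasible assignment gives total 229.
Every other set of open sites that can feasibly serve all demand totals ≥ 210 even under its best assignment. Minimum: 182.

182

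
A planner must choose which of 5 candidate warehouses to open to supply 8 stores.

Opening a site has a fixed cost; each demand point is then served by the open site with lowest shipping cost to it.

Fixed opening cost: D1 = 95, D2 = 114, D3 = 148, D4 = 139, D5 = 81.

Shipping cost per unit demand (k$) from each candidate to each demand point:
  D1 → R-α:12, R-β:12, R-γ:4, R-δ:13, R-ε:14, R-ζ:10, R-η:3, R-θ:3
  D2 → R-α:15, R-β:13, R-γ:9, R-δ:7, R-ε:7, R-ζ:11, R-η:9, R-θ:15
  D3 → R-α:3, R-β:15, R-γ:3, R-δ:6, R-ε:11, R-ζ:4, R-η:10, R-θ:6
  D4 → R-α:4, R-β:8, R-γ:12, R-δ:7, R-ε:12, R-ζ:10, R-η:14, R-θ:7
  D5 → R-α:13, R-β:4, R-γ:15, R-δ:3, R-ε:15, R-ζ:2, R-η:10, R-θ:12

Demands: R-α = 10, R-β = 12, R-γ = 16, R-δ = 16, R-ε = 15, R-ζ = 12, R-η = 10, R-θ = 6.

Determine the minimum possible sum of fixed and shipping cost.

Open {D3, D5}: assign each demand point to its cheapest open site.
  R-α→D3 10×3=30, R-β→D5 12×4=48, R-γ→D3 16×3=48, R-δ→D5 16×3=48, R-ε→D3 15×11=165, R-ζ→D5 12×2=24, R-η→D3 10×10=100, R-θ→D3 6×6=36
  shipping cost 499, fixed 229 → total 728.
Compare {D1, D3, D5}: shipping cost 411 + fixed 324 = 735.
Compare {D1, D5}: shipping cost 562 + fixed 176 = 738.
Compare {D1, D2, D5}: shipping cost 457 + fixed 290 = 747.
All other subsets cost ≥ 735. Minimum total cost: 728.

728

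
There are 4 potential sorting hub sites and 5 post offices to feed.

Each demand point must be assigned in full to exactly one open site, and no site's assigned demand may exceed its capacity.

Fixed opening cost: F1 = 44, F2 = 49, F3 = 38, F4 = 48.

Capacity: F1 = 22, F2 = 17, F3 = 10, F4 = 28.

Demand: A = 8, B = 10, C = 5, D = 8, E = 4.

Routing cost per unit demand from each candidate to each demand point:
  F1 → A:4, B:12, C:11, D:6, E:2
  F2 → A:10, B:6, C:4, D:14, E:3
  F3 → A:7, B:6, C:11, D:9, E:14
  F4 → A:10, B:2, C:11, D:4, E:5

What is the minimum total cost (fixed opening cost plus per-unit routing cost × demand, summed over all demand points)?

Open {F1, F4}; cheapest assignment that respects the capacities:
  F1 (cap 22, load 17): A, C, E — cost 8×4 + 5×11 + 4×2 = 95
  F4 (cap 28, load 18): B, D — cost 10×2 + 8×4 = 52
  Shipping 147, fixed 92 → total 239.
  Any other capacity-feasible assignment to {F1, F4} ships for at least 147.
Compare {F1, F2, F4}: its best feasible assignment gives total 253.
Compare {F1, F2}: its best feasible assignment gives total 261.
Every other set of open sites that can feasibly serve all demand totals ≥ 253 even under its best assignment. Minimum: 239.

239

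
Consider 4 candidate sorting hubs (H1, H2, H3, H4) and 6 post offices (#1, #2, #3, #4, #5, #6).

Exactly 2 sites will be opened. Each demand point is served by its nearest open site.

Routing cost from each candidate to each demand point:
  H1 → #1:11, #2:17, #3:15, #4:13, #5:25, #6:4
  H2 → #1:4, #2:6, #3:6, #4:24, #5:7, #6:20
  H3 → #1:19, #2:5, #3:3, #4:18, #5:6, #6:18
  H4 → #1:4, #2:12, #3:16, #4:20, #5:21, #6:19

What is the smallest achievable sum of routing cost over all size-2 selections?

Open {H1, H2}.
  #1→H2 4, #2→H2 6, #3→H2 6, #4→H1 13, #5→H2 7, #6→H1 4  ⇒ total 40.
Compare {H1, H3}: total 42.
Compare {H2, H3}: total 54.
No size-2 selection does better; minimum is 40.

40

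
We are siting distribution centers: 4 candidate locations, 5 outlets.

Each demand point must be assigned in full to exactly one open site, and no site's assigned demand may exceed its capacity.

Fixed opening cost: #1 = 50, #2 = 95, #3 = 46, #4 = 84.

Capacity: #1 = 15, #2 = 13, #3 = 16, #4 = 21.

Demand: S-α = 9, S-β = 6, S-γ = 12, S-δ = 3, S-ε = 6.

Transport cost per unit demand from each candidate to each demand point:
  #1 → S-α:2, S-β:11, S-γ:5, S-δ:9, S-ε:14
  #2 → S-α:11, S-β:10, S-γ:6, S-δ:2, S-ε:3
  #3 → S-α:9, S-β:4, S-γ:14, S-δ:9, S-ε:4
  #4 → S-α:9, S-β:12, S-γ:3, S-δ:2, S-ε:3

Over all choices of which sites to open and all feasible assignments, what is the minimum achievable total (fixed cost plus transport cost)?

278

Open {#1, #4}; cheapest assignment that respects the capacities:
  #1 (cap 15, load 15): S-α, S-β — cost 9×2 + 6×11 = 84
  #4 (cap 21, load 21): S-γ, S-δ, S-ε — cost 12×3 + 3×2 + 6×3 = 60
  Shipping 144, fixed 134 → total 278.
  Any other capacity-feasible assignment to {#1, #4} ships for at least 144.
Compare {#1, #3, #4}: its best feasible assignment gives total 282.
Compare {#3, #4}: its best feasible assignment gives total 295.
Every other set of open sites that can feasibly serve all demand totals ≥ 282 even under its best assignment. Minimum: 278.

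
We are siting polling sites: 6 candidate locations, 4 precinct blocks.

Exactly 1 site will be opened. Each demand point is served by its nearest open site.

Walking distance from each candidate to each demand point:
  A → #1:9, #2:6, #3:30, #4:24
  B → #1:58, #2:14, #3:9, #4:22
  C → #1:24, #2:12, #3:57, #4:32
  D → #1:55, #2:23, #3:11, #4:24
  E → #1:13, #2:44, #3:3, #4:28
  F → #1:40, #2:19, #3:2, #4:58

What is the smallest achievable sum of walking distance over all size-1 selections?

Open {A}.
  #1→A 9, #2→A 6, #3→A 30, #4→A 24  ⇒ total 69.
Compare {E}: total 88.
Compare {B}: total 103.
No size-1 selection does better; minimum is 69.

69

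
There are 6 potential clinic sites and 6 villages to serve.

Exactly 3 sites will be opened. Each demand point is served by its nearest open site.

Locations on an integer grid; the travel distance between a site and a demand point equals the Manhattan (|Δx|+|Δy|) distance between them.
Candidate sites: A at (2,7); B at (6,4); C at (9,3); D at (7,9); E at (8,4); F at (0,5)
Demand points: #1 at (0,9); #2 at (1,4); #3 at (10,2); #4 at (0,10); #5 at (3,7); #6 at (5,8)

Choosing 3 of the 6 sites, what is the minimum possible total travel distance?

18

Open {A, C, F}.
  #1→A 4, #2→F 2, #3→C 2, #4→A 5, #5→A 1, #6→A 4  ⇒ total 18.
Compare {A, C, D}: total 19.
Compare {A, B, C}: total 20.
No size-3 selection does better; minimum is 18.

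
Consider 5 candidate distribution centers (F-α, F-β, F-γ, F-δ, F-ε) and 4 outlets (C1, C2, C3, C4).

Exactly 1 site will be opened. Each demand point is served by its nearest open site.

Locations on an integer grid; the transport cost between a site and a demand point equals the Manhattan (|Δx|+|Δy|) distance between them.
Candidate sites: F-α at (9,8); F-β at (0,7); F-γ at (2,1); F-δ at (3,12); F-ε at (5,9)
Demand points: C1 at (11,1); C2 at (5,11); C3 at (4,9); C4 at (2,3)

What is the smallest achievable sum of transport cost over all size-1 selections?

Open {F-ε}.
  C1→F-ε 14, C2→F-ε 2, C3→F-ε 1, C4→F-ε 9  ⇒ total 26.
Compare {F-α}: total 34.
Compare {F-γ}: total 34.
No size-1 selection does better; minimum is 26.

26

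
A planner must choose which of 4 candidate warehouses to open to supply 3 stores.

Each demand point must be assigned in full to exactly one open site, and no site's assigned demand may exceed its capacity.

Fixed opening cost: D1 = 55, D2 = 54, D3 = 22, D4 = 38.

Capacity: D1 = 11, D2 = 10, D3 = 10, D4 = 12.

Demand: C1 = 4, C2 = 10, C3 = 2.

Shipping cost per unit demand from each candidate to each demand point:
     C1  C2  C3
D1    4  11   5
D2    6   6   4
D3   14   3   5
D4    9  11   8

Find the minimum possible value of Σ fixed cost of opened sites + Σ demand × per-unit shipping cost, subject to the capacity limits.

Open {D1, D3}; cheapest assignment that respects the capacities:
  D1 (cap 11, load 6): C1, C3 — cost 4×4 + 2×5 = 26
  D3 (cap 10, load 10): C2 — cost 10×3 = 30
  Shipping 56, fixed 77 → total 133.
  Any other capacity-feasible assignment to {D1, D3} ships for at least 56.
Compare {D2, D3}: its best feasible assignment gives total 138.
Compare {D3, D4}: its best feasible assignment gives total 142.
Every other set of open sites that can feasibly serve all demand totals ≥ 138 even under its best assignment. Minimum: 133.

133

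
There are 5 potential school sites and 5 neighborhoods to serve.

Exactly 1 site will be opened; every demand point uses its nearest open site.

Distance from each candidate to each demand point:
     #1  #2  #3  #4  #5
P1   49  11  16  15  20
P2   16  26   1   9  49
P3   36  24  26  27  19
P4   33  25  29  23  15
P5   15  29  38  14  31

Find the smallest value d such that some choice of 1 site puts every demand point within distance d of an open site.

Open {P4}.
  Farthest demand point is #1 at distance 33 (to P4); all others are ≤ 33.
With {P3} the worst case is 36.
With {P5} the worst case is 38.
No size-1 selection achieves below 33.

33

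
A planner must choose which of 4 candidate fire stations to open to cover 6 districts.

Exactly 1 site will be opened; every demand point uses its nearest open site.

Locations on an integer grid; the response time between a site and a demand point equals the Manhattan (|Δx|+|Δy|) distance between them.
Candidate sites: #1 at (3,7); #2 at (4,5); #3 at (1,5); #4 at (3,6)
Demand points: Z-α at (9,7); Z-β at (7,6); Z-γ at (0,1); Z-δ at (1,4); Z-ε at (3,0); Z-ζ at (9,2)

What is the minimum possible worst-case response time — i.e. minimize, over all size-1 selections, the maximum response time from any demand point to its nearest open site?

8

Open {#2}.
  Farthest demand point is Z-γ at response time 8 (to #2); all others are ≤ 8.
With {#4} the worst case is 10.
With {#1} the worst case is 11.
No size-1 selection achieves below 8.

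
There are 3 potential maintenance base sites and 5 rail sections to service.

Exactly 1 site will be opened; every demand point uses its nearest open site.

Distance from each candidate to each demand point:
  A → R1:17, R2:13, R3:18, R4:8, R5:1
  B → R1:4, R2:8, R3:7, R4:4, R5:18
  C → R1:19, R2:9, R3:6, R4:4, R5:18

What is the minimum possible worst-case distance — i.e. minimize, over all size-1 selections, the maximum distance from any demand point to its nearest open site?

18

Open {A}.
  Farthest demand point is R3 at distance 18 (to A); all others are ≤ 18.
With {B} the worst case is 18.
With {C} the worst case is 19.
No size-1 selection achieves below 18.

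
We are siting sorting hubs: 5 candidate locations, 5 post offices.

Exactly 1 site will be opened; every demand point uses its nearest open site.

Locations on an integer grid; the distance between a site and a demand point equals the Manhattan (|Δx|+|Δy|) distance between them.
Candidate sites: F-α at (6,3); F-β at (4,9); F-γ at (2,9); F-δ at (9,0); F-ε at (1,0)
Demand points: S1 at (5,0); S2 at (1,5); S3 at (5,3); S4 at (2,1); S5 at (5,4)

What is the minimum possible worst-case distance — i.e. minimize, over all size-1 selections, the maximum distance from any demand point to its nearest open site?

7

Open {F-α}.
  Farthest demand point is S2 at distance 7 (to F-α); all others are ≤ 7.
With {F-ε} the worst case is 8.
With {F-β} the worst case is 10.
No size-1 selection achieves below 7.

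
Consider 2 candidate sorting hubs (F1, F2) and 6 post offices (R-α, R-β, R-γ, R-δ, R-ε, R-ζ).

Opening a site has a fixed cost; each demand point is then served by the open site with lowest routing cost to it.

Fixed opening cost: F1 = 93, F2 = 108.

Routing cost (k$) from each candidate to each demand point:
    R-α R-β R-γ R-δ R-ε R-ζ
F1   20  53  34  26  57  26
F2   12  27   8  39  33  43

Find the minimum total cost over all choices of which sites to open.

Open {F2}: assign each demand point to its cheapest open site.
  R-α→F2 12, R-β→F2 27, R-γ→F2 8, R-δ→F2 39, R-ε→F2 33, R-ζ→F2 43
  routing cost 162, fixed 108 → total 270.
Compare {F1}: routing cost 216 + fixed 93 = 309.
Compare {F1, F2}: routing cost 132 + fixed 201 = 333.

270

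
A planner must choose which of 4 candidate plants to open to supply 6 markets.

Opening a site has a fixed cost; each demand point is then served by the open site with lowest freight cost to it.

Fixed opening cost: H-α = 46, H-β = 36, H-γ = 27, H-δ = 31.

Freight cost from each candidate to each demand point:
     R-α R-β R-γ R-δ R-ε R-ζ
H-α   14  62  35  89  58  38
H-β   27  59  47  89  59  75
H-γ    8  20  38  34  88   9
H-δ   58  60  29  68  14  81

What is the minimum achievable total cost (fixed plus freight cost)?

172

Open {H-γ, H-δ}: assign each demand point to its cheapest open site.
  R-α→H-γ 8, R-β→H-γ 20, R-γ→H-δ 29, R-δ→H-γ 34, R-ε→H-δ 14, R-ζ→H-γ 9
  freight cost 114, fixed 58 → total 172.
Compare {H-β, H-γ, H-δ}: freight cost 114 + fixed 94 = 208.
Compare {H-α, H-γ, H-δ}: freight cost 114 + fixed 104 = 218.
Compare {H-γ}: freight cost 197 + fixed 27 = 224.
All other subsets cost ≥ 208. Minimum total cost: 172.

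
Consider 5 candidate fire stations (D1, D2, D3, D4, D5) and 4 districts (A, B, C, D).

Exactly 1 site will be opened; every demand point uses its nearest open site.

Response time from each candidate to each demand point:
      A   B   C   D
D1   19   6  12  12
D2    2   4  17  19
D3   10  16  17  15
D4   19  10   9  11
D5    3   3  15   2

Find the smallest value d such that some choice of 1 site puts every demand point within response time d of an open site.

Open {D5}.
  Farthest demand point is C at response time 15 (to D5); all others are ≤ 15.
With {D3} the worst case is 17.
With {D1} the worst case is 19.
No size-1 selection achieves below 15.

15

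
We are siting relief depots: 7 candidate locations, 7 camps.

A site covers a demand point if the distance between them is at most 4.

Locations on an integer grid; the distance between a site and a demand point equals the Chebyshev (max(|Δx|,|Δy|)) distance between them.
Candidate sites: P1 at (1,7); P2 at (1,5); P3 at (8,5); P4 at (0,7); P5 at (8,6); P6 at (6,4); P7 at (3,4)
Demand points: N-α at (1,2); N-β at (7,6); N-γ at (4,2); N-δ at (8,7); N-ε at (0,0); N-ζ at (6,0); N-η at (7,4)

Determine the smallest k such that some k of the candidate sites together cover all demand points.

Coverage sets (demand points within 4 of each site):
  P1: {}
  P2: {N-α, N-γ}
  P3: {N-β, N-γ, N-δ, N-η}
  P4: {}
  P5: {N-β, N-γ, N-δ, N-η}
  P6: {N-β, N-γ, N-δ, N-ζ, N-η}
  P7: {N-α, N-β, N-γ, N-ε, N-ζ, N-η}
No single site covers all 7 demand points.
But {P3, P7} covers everything, so the minimum is 2.

2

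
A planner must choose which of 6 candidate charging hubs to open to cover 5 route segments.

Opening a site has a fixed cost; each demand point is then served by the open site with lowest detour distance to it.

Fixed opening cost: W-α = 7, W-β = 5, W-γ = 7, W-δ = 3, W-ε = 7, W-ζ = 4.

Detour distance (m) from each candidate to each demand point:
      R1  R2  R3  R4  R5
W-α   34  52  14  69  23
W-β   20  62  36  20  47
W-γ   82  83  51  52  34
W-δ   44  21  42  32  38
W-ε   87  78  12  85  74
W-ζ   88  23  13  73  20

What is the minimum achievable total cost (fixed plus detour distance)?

Open {W-β, W-ζ}: assign each demand point to its cheapest open site.
  R1→W-β 20, R2→W-ζ 23, R3→W-ζ 13, R4→W-β 20, R5→W-ζ 20
  detour distance 96, fixed 9 → total 105.
Compare {W-β, W-δ, W-ζ}: detour distance 94 + fixed 12 = 106.
Compare {W-β, W-ε, W-ζ}: detour distance 95 + fixed 16 = 111.
Compare {W-α, W-β, W-ζ}: detour distance 96 + fixed 16 = 112.
All other subsets cost ≥ 106. Minimum total cost: 105.

105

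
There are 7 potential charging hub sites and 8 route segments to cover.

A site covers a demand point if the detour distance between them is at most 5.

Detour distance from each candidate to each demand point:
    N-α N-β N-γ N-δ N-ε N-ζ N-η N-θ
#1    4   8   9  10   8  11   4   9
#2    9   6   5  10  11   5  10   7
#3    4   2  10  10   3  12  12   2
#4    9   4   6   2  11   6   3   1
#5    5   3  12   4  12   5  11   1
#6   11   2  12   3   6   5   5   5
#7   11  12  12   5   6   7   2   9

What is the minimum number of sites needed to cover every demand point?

3

Coverage sets (demand points within 5 of each site):
  #1: {N-α, N-η}
  #2: {N-γ, N-ζ}
  #3: {N-α, N-β, N-ε, N-θ}
  #4: {N-β, N-δ, N-η, N-θ}
  #5: {N-α, N-β, N-δ, N-ζ, N-θ}
  #6: {N-β, N-δ, N-ζ, N-η, N-θ}
  #7: {N-δ, N-η}
No 2 sites suffice: every size-2 union leaves at least one demand point uncovered.
But {#2, #3, #4} covers everything, so the minimum is 3.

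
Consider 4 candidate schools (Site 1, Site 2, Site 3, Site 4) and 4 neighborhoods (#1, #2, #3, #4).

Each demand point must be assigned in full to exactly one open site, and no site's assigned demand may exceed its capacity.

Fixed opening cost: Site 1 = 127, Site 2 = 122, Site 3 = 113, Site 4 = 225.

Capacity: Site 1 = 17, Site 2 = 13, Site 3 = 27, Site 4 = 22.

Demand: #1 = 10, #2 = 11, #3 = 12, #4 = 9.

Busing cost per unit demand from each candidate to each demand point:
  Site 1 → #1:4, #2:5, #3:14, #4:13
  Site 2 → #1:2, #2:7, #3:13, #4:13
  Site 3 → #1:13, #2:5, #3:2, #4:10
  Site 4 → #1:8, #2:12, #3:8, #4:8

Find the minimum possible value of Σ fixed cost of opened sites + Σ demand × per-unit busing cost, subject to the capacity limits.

Open {Site 1, Site 2, Site 3}; cheapest assignment that respects the capacities:
  Site 1 (cap 17, load 11): #2 — cost 11×5 = 55
  Site 2 (cap 13, load 10): #1 — cost 10×2 = 20
  Site 3 (cap 27, load 21): #3, #4 — cost 12×2 + 9×10 = 114
  Shipping 189, fixed 362 → total 551.
  Any other capacity-feasible assignment to {Site 1, Site 2, Site 3} ships for at least 189.
Compare {Site 3, Site 4}: its best feasible assignment gives total 569.
Compare {Site 2, Site 3, Site 4}: its best feasible assignment gives total 631.
Every other set of open sites that can feasibly serve all demand totals ≥ 569 even under its best assignment. Minimum: 551.

551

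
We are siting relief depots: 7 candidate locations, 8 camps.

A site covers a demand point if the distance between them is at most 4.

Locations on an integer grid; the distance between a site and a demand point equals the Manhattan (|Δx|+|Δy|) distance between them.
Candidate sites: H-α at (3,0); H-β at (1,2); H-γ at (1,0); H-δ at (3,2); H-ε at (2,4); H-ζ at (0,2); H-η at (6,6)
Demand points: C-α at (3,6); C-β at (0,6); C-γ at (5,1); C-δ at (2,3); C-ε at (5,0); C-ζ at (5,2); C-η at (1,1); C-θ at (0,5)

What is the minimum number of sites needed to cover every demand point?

Coverage sets (demand points within 4 of each site):
  H-α: {C-γ, C-δ, C-ε, C-ζ, C-η}
  H-β: {C-δ, C-ζ, C-η, C-θ}
  H-γ: {C-δ, C-ε, C-η}
  H-δ: {C-α, C-γ, C-δ, C-ε, C-ζ, C-η}
  H-ε: {C-α, C-β, C-δ, C-η, C-θ}
  H-ζ: {C-β, C-δ, C-η, C-θ}
  H-η: {C-α}
No single site covers all 8 demand points.
But {H-α, H-ε} covers everything, so the minimum is 2.

2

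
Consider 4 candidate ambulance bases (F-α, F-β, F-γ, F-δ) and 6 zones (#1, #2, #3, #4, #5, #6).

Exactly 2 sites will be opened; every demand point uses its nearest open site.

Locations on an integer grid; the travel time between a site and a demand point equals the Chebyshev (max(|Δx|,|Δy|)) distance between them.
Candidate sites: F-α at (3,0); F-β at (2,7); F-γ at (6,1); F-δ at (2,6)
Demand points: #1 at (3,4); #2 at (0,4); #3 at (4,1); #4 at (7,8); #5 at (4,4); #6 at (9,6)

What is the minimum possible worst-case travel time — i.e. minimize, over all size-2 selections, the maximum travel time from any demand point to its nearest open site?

5

Open {F-β, F-γ}.
  Farthest demand point is #4 at travel time 5 (to F-β); all others are ≤ 5.
With {F-γ, F-δ} the worst case is 5.
With {F-α, F-β} the worst case is 6.
No size-2 selection achieves below 5.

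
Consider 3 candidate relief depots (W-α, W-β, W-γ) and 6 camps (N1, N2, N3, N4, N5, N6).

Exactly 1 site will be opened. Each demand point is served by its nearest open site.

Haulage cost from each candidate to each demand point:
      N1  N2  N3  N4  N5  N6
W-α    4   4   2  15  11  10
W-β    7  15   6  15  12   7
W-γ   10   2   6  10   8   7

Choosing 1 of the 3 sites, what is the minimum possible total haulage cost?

43

Open {W-γ}.
  N1→W-γ 10, N2→W-γ 2, N3→W-γ 6, N4→W-γ 10, N5→W-γ 8, N6→W-γ 7  ⇒ total 43.
Compare {W-α}: total 46.
Compare {W-β}: total 62.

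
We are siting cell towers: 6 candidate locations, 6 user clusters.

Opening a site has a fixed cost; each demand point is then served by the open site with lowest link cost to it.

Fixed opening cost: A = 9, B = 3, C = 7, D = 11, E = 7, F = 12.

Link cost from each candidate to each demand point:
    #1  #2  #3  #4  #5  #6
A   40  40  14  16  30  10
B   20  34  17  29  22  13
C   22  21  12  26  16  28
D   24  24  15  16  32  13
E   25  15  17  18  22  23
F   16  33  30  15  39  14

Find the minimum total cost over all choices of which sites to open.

Open {B, C, E}: assign each demand point to its cheapest open site.
  #1→B 20, #2→E 15, #3→C 12, #4→E 18, #5→C 16, #6→B 13
  link cost 94, fixed 17 → total 111.
Compare {A, C}: link cost 97 + fixed 16 = 113.
Compare {C, F}: link cost 94 + fixed 19 = 113.
Compare {A, B, C}: link cost 95 + fixed 19 = 114.
All other subsets cost ≥ 113. Minimum total cost: 111.

111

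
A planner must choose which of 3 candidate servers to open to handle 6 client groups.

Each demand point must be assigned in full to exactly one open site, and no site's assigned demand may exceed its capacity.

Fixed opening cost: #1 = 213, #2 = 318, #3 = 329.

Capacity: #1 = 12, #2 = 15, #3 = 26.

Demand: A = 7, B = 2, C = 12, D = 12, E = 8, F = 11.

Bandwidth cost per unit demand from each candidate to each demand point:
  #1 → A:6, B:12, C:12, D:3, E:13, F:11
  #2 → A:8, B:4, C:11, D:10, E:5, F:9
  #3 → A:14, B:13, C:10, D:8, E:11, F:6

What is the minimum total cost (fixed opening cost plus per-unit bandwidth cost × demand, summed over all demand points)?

Open {#1, #2, #3}; cheapest assignment that respects the capacities:
  #1 (cap 12, load 12): D — cost 12×3 = 36
  #2 (cap 15, load 15): A, E — cost 7×8 + 8×5 = 96
  #3 (cap 26, load 25): B, C, F — cost 2×13 + 12×10 + 11×6 = 212
  Shipping 344, fixed 860 → total 1204.
  Any other capacity-feasible assignment to {#1, #2, #3} ships for at least 344.
Total demand is 52 and no other set of sites has combined capacity ≥ 52, so {#1, #2, #3} is the only feasible choice of open sites. Minimum: 1204.

1204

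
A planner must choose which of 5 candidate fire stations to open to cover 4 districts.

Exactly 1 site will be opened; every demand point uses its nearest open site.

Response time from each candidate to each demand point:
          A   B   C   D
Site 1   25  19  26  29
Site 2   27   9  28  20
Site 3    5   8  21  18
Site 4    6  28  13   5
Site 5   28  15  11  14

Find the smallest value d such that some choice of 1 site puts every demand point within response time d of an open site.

Open {Site 3}.
  Farthest demand point is C at response time 21 (to Site 3); all others are ≤ 21.
With {Site 2} the worst case is 28.
With {Site 4} the worst case is 28.
No size-1 selection achieves below 21.

21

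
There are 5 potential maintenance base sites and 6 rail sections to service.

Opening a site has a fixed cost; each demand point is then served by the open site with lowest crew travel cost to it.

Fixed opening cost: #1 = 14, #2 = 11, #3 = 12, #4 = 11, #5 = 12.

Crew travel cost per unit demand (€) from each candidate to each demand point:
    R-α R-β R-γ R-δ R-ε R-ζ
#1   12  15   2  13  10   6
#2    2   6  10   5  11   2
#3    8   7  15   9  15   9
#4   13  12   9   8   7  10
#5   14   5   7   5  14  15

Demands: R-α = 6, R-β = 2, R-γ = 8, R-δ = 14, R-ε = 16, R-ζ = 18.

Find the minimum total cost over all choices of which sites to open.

294

Open {#1, #2, #4}: assign each demand point to its cheapest open site.
  R-α→#2 6×2=12, R-β→#2 2×6=12, R-γ→#1 8×2=16, R-δ→#2 14×5=70, R-ε→#4 16×7=112, R-ζ→#2 18×2=36
  crew travel cost 258, fixed 36 → total 294.
Compare {#1, #2, #4, #5}: crew travel cost 256 + fixed 48 = 304.
Compare {#1, #2, #3, #4}: crew travel cost 258 + fixed 48 = 306.
Compare {#1, #2, #3, #4, #5}: crew travel cost 256 + fixed 60 = 316.
All other subsets cost ≥ 304. Minimum total cost: 294.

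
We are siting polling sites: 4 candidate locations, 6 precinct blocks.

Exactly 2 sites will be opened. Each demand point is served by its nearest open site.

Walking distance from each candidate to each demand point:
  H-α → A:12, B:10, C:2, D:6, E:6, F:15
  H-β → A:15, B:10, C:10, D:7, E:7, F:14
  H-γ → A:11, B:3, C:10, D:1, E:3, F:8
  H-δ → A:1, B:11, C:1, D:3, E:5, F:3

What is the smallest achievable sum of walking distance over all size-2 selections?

Open {H-γ, H-δ}.
  A→H-δ 1, B→H-γ 3, C→H-δ 1, D→H-γ 1, E→H-γ 3, F→H-δ 3  ⇒ total 12.
Compare {H-α, H-δ}: total 23.
Compare {H-β, H-δ}: total 23.
No size-2 selection does better; minimum is 12.

12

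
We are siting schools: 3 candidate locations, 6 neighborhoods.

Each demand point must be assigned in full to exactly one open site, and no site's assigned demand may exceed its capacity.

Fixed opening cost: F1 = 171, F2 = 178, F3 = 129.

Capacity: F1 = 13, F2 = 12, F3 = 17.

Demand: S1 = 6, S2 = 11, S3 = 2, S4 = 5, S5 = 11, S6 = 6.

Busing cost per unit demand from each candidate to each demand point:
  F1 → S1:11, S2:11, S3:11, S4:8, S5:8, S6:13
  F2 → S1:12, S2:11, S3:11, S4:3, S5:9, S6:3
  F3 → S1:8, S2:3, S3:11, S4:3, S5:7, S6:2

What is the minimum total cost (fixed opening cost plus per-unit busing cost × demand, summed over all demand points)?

702

Open {F1, F2, F3}; cheapest assignment that respects the capacities:
  F1 (cap 13, load 13): S3, S5 — cost 2×11 + 11×8 = 110
  F2 (cap 12, load 11): S4, S6 — cost 5×3 + 6×3 = 33
  F3 (cap 17, load 17): S1, S2 — cost 6×8 + 11×3 = 81
  Shipping 224, fixed 478 → total 702.
  Any other capacity-feasible assignment to {F1, F2, F3} ships for at least 224.
Total demand is 41 and no other set of sites has combined capacity ≥ 41, so {F1, F2, F3} is the only feasible choice of open sites. Minimum: 702.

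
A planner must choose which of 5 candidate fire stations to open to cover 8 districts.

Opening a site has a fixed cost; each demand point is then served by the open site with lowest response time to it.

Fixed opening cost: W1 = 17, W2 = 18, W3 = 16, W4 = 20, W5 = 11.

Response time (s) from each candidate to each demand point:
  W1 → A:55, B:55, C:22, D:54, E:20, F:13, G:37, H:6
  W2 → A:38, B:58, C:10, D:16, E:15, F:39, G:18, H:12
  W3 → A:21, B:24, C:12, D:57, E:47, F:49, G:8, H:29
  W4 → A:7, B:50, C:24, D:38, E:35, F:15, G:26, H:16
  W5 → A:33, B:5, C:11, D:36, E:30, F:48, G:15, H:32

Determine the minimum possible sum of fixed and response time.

144

Open {W2, W4, W5}: assign each demand point to its cheapest open site.
  A→W4 7, B→W5 5, C→W2 10, D→W2 16, E→W2 15, F→W4 15, G→W5 15, H→W2 12
  response time 95, fixed 49 → total 144.
Compare {W1, W2, W4, W5}: response time 87 + fixed 66 = 153.
Compare {W2, W3, W4, W5}: response time 88 + fixed 65 = 153.
Compare {W1, W2, W3, W5}: response time 94 + fixed 62 = 156.
All other subsets cost ≥ 153. Minimum total cost: 144.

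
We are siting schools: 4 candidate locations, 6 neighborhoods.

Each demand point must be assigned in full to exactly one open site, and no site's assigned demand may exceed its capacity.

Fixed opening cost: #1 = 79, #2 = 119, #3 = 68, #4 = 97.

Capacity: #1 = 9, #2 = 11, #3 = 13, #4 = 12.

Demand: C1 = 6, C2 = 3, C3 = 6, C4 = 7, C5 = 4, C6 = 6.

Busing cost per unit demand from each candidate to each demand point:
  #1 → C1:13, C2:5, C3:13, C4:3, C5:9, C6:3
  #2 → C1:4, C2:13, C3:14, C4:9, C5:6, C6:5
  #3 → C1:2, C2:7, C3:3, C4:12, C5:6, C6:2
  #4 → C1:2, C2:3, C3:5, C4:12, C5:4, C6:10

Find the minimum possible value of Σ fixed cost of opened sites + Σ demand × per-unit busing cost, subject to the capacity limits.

Open {#1, #3, #4}; cheapest assignment that respects the capacities:
  #1 (cap 9, load 7): C4 — cost 7×3 = 21
  #3 (cap 13, load 13): C2, C5, C6 — cost 3×7 + 4×6 + 6×2 = 57
  #4 (cap 12, load 12): C1, C3 — cost 6×2 + 6×5 = 42
  Shipping 120, fixed 244 → total 364.
  Any other capacity-feasible assignment to {#1, #3, #4} ships for at least 120.
Compare {#1, #2, #3}: its best feasible assignment gives total 416.
Compare {#2, #3, #4}: its best feasible assignment gives total 422.
Every other set of open sites that can feasibly serve all demand totals ≥ 416 even under its best assignment. Minimum: 364.

364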